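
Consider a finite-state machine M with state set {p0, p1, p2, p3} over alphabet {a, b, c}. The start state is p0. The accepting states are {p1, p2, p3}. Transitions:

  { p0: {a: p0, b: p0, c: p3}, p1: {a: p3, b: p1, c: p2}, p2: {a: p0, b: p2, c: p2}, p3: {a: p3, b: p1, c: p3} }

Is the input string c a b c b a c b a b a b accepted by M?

start at p0
read 'c': p0 → p3
read 'a': p3 → p3
read 'b': p3 → p1
read 'c': p1 → p2
read 'b': p2 → p2
read 'a': p2 → p0
read 'c': p0 → p3
read 'b': p3 → p1
read 'a': p1 → p3
read 'b': p3 → p1
read 'a': p1 → p3
read 'b': p3 → p1
End state p1 is accepting.

Yes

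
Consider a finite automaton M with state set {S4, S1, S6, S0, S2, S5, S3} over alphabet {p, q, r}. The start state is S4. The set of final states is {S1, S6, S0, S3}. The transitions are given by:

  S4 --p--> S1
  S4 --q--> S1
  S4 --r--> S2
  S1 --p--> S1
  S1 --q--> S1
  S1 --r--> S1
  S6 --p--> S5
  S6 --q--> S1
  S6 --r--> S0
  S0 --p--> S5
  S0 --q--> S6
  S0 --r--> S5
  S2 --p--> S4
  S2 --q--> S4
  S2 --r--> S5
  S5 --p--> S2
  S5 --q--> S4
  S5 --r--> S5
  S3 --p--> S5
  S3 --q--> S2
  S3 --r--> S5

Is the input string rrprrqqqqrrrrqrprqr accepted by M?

start at S4
read 'r': S4 → S2
read 'r': S2 → S5
read 'p': S5 → S2
read 'r': S2 → S5
read 'r': S5 → S5
read 'q': S5 → S4
read 'q': S4 → S1
read 'q': S1 → S1
read 'q': S1 → S1
read 'r': S1 → S1
read 'r': S1 → S1
read 'r': S1 → S1
read 'r': S1 → S1
read 'q': S1 → S1
read 'r': S1 → S1
read 'p': S1 → S1
read 'r': S1 → S1
read 'q': S1 → S1
read 'r': S1 → S1
End state S1 is accepting.

Yes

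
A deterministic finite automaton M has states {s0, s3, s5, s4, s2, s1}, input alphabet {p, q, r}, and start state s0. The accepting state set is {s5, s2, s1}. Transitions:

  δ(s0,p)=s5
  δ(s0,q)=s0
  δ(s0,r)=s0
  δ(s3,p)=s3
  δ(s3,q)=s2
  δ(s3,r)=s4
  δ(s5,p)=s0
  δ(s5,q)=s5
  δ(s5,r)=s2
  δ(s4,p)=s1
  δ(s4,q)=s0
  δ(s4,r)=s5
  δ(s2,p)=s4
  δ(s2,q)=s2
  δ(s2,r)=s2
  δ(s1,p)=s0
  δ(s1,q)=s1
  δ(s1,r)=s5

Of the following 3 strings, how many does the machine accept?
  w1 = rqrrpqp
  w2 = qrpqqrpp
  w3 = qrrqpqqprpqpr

1

w1: Trace: s0 -r-> s0 -q-> s0 -r-> s0 -r-> s0 -p-> s5 -q-> s5 -p-> s0  → end s0, rejected
w2: Trace: s0 -q-> s0 -r-> s0 -p-> s5 -q-> s5 -q-> s5 -r-> s2 -p-> s4 -p-> s1  → end s1, accepted
w3: Trace: s0 -q-> s0 -r-> s0 -r-> s0 -q-> s0 -p-> s5 -q-> s5 -q-> s5 -p-> s0 -r-> s0 -p-> s5 -q-> s5 -p-> s0 -r-> s0  → end s0, rejected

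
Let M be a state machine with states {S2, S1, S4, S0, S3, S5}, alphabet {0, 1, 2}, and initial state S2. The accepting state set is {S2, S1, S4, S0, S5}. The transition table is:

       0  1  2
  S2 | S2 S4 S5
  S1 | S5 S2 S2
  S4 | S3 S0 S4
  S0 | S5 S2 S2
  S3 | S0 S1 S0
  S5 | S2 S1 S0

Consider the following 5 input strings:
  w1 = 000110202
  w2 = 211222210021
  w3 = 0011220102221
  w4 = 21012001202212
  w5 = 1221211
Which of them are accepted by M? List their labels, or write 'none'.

w1, w2, w3, w4, w5

w1: S2 → S2 → S2 → S2 → S4 → S0 → S5 → S0 → S5 → S0  → end S0, accepted
w2: S2 → S5 → S1 → S2 → S5 → S0 → S2 → S5 → S1 → S5 → S2 → S5 → S1  → end S1, accepted
w3: S2 → S2 → S2 → S4 → S0 → S2 → S5 → S2 → S4 → S3 → S0 → S2 → S5 → S1  → end S1, accepted
w4: S2 → S5 → S1 → S5 → S1 → S2 → S2 → S2 → S4 → S4 → S3 → S0 → S2 → S4 → S4  → end S4, accepted
w5: S2 → S4 → S4 → S4 → S0 → S2 → S4 → S0  → end S0, accepted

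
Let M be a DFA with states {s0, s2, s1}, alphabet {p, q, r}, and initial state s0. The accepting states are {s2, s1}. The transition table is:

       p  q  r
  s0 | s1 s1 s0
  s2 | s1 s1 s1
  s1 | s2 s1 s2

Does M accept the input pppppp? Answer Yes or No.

Yes

Trace: s0 -p-> s1 -p-> s2 -p-> s1 -p-> s2 -p-> s1 -p-> s2
End state s2 is accepting.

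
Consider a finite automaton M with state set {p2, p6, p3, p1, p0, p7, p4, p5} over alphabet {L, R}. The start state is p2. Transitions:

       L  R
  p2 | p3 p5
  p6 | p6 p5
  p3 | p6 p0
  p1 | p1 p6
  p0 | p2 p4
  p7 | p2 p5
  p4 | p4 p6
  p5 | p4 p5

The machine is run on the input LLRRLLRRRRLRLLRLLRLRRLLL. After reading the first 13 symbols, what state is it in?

p2 → p3 → p6 → p5 → p5 → p4 → p4 → p6 → p5 → p5 → p5 → p4 → p6 → p6
After 13 symbols: p6.

p6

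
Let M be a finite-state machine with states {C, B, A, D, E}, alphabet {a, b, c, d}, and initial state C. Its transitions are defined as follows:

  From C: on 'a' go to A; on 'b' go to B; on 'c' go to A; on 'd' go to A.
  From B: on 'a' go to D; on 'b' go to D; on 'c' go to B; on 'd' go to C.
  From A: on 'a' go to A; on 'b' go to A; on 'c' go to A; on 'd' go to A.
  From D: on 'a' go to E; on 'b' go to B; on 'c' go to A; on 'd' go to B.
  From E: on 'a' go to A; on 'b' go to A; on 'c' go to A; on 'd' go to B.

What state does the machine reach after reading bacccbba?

A

C → B → D → A → A → A → A → A → A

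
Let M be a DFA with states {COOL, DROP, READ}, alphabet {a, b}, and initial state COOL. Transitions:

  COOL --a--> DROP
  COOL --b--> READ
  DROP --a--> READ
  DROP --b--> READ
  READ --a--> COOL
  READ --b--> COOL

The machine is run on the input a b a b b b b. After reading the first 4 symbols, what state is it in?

Trace: COOL -a-> DROP -b-> READ -a-> COOL -b-> READ
After 4 symbols: READ.

READ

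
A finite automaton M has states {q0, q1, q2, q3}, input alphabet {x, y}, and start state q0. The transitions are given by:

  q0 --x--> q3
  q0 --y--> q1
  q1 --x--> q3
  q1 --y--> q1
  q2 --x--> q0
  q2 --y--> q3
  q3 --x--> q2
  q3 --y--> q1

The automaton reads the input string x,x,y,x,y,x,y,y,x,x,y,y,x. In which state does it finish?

q3

Trace: q0 -x-> q3 -x-> q2 -y-> q3 -x-> q2 -y-> q3 -x-> q2 -y-> q3 -y-> q1 -x-> q3 -x-> q2 -y-> q3 -y-> q1 -x-> q3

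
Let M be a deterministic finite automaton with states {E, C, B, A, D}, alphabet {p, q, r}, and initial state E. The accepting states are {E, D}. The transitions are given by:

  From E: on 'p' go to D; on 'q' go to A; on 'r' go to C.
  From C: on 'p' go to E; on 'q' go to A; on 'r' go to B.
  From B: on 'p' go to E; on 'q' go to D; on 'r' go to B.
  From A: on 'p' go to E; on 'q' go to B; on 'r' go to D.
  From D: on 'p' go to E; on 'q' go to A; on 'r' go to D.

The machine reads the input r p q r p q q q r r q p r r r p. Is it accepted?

E → C → E → A → D → E → A → B → D → D → D → A → E → C → B → B → E
End state E is accepting.

Yes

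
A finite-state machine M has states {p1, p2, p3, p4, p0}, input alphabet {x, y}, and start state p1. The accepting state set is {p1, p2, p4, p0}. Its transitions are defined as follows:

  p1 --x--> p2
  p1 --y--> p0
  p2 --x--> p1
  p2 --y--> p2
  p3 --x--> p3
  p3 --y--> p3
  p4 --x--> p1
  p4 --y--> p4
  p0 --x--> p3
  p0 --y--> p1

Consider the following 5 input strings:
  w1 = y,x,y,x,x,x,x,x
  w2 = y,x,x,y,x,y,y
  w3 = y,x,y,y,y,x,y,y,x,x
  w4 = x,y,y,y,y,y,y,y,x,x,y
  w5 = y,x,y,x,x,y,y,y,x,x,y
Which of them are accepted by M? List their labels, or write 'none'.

w4

w1: p1 → p0 → p3 → p3 → p3 → p3 → p3 → p3 → p3  → end p3, rejected
w2: p1 → p0 → p3 → p3 → p3 → p3 → p3 → p3  → end p3, rejected
w3: p1 → p0 → p3 → p3 → p3 → p3 → p3 → p3 → p3 → p3 → p3  → end p3, rejected
w4: p1 → p2 → p2 → p2 → p2 → p2 → p2 → p2 → p2 → p1 → p2 → p2  → end p2, accepted
w5: p1 → p0 → p3 → p3 → p3 → p3 → p3 → p3 → p3 → p3 → p3 → p3  → end p3, rejected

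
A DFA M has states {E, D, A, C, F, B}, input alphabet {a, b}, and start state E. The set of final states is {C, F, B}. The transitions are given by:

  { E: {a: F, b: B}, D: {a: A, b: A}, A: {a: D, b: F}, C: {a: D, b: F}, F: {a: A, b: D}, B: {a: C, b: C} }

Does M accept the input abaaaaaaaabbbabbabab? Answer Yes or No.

Yes

E → F → D → A → D → A → D → A → D → A → D → A → F → D → A → F → D → A → F → A → F
End state F is accepting.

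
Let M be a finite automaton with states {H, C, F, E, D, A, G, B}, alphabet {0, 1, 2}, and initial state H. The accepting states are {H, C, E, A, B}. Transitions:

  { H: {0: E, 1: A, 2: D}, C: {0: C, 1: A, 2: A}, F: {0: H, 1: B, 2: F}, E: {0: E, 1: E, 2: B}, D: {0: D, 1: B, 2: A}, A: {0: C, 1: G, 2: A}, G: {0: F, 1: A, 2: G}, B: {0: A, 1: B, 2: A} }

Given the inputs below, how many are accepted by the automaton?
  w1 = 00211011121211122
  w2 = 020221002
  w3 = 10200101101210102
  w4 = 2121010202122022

w1:
  start at H
  read '0': H → E
  read '0': E → E
  read '2': E → B
  read '1': B → B
  read '1': B → B
  read '0': B → A
  read '1': A → G
  read '1': G → A
  read '1': A → G
  read '2': G → G
  read '1': G → A
  read '2': A → A
  read '1': A → G
  read '1': G → A
  read '1': A → G
  read '2': G → G
  read '2': G → G
  end G, rejected
w2:
  start at H
  read '0': H → E
  read '2': E → B
  read '0': B → A
  read '2': A → A
  read '2': A → A
  read '1': A → G
  read '0': G → F
  read '0': F → H
  read '2': H → D
  end D, rejected
w3:
  start at H
  read '1': H → A
  read '0': A → C
  read '2': C → A
  read '0': A → C
  read '0': C → C
  read '1': C → A
  read '0': A → C
  read '1': C → A
  read '1': A → G
  read '0': G → F
  read '1': F → B
  read '2': B → A
  read '1': A → G
  read '0': G → F
  read '1': F → B
  read '0': B → A
  read '2': A → A
  end A, accepted
w4:
  start at H
  read '2': H → D
  read '1': D → B
  read '2': B → A
  read '1': A → G
  read '0': G → F
  read '1': F → B
  read '0': B → A
  read '2': A → A
  read '0': A → C
  read '2': C → A
  read '1': A → G
  read '2': G → G
  read '2': G → G
  read '0': G → F
  read '2': F → F
  read '2': F → F
  end F, rejected

1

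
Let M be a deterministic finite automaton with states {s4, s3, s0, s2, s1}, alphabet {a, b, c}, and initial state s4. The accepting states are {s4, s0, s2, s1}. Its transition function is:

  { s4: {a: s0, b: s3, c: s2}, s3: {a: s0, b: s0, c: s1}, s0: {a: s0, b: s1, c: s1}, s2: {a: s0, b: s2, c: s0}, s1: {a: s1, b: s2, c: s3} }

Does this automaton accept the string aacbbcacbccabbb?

s4 → s0 → s0 → s1 → s2 → s2 → s0 → s0 → s1 → s2 → s0 → s1 → s1 → s2 → s2 → s2
End state s2 is accepting.

Yes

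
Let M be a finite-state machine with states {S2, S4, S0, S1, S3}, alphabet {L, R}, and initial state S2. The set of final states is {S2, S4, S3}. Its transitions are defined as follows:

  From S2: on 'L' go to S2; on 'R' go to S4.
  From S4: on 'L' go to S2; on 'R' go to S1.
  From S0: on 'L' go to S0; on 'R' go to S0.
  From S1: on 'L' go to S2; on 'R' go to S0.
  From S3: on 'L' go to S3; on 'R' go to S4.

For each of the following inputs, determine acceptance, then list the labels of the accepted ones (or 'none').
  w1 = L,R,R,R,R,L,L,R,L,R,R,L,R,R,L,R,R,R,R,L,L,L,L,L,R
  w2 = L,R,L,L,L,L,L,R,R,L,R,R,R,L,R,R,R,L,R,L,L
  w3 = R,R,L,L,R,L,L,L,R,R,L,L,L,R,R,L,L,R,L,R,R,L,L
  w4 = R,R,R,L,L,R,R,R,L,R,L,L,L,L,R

w3

w1:
  start at S2
  read 'L': S2 → S2
  read 'R': S2 → S4
  read 'R': S4 → S1
  read 'R': S1 → S0
  read 'R': S0 → S0
  read 'L': S0 → S0
  read 'L': S0 → S0
  read 'R': S0 → S0
  read 'L': S0 → S0
  read 'R': S0 → S0
  read 'R': S0 → S0
  read 'L': S0 → S0
  read 'R': S0 → S0
  read 'R': S0 → S0
  read 'L': S0 → S0
  read 'R': S0 → S0
  read 'R': S0 → S0
  read 'R': S0 → S0
  read 'R': S0 → S0
  read 'L': S0 → S0
  read 'L': S0 → S0
  read 'L': S0 → S0
  read 'L': S0 → S0
  read 'L': S0 → S0
  read 'R': S0 → S0
  end S0, rejected
w2:
  start at S2
  read 'L': S2 → S2
  read 'R': S2 → S4
  read 'L': S4 → S2
  read 'L': S2 → S2
  read 'L': S2 → S2
  read 'L': S2 → S2
  read 'L': S2 → S2
  read 'R': S2 → S4
  read 'R': S4 → S1
  read 'L': S1 → S2
  read 'R': S2 → S4
  read 'R': S4 → S1
  read 'R': S1 → S0
  read 'L': S0 → S0
  read 'R': S0 → S0
  read 'R': S0 → S0
  read 'R': S0 → S0
  read 'L': S0 → S0
  read 'R': S0 → S0
  read 'L': S0 → S0
  read 'L': S0 → S0
  end S0, rejected
w3:
  start at S2
  read 'R': S2 → S4
  read 'R': S4 → S1
  read 'L': S1 → S2
  read 'L': S2 → S2
  read 'R': S2 → S4
  read 'L': S4 → S2
  read 'L': S2 → S2
  read 'L': S2 → S2
  read 'R': S2 → S4
  read 'R': S4 → S1
  read 'L': S1 → S2
  read 'L': S2 → S2
  read 'L': S2 → S2
  read 'R': S2 → S4
  read 'R': S4 → S1
  read 'L': S1 → S2
  read 'L': S2 → S2
  read 'R': S2 → S4
  read 'L': S4 → S2
  read 'R': S2 → S4
  read 'R': S4 → S1
  read 'L': S1 → S2
  read 'L': S2 → S2
  end S2, accepted
w4:
  start at S2
  read 'R': S2 → S4
  read 'R': S4 → S1
  read 'R': S1 → S0
  read 'L': S0 → S0
  read 'L': S0 → S0
  read 'R': S0 → S0
  read 'R': S0 → S0
  read 'R': S0 → S0
  read 'L': S0 → S0
  read 'R': S0 → S0
  read 'L': S0 → S0
  read 'L': S0 → S0
  read 'L': S0 → S0
  read 'L': S0 → S0
  read 'R': S0 → S0
  end S0, rejected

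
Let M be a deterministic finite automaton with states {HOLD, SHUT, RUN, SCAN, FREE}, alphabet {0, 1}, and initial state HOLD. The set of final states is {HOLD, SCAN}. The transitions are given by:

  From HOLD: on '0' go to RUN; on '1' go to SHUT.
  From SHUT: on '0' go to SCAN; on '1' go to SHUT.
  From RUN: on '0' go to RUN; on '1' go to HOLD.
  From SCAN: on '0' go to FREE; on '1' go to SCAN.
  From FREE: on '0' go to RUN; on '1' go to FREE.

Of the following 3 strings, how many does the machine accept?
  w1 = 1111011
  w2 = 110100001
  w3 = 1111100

2

w1: Trace: HOLD -1-> SHUT -1-> SHUT -1-> SHUT -1-> SHUT -0-> SCAN -1-> SCAN -1-> SCAN  → end SCAN, accepted
w2: Trace: HOLD -1-> SHUT -1-> SHUT -0-> SCAN -1-> SCAN -0-> FREE -0-> RUN -0-> RUN -0-> RUN -1-> HOLD  → end HOLD, accepted
w3: Trace: HOLD -1-> SHUT -1-> SHUT -1-> SHUT -1-> SHUT -1-> SHUT -0-> SCAN -0-> FREE  → end FREE, rejected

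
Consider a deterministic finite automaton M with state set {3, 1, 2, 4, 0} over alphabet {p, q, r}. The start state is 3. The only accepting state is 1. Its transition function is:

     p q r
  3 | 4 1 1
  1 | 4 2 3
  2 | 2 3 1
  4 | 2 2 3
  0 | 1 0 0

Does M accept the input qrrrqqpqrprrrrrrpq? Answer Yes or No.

No

3 → 1 → 3 → 1 → 3 → 1 → 2 → 2 → 3 → 1 → 4 → 3 → 1 → 3 → 1 → 3 → 1 → 4 → 2
End state 2 is not accepting.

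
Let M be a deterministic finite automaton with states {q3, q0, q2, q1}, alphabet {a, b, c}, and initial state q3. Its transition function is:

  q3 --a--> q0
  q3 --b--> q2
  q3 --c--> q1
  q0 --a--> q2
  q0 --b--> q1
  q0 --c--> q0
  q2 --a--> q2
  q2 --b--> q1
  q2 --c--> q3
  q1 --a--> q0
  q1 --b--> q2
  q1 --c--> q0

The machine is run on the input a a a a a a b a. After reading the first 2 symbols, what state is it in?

Trace: q3 -a-> q0 -a-> q2
After 2 symbols: q2.

q2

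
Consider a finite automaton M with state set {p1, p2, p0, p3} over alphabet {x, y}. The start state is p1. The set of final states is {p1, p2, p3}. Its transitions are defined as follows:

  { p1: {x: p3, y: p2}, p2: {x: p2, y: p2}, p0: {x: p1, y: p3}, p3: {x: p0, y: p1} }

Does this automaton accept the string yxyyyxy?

Yes

start at p1
read 'y': p1 → p2
read 'x': p2 → p2
read 'y': p2 → p2
read 'y': p2 → p2
read 'y': p2 → p2
read 'x': p2 → p2
read 'y': p2 → p2
End state p2 is accepting.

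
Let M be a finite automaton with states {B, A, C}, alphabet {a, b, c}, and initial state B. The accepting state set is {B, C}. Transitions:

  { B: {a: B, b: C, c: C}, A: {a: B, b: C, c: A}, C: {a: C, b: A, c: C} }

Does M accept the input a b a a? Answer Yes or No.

start at B
read 'a': B → B
read 'b': B → C
read 'a': C → C
read 'a': C → C
End state C is accepting.

Yes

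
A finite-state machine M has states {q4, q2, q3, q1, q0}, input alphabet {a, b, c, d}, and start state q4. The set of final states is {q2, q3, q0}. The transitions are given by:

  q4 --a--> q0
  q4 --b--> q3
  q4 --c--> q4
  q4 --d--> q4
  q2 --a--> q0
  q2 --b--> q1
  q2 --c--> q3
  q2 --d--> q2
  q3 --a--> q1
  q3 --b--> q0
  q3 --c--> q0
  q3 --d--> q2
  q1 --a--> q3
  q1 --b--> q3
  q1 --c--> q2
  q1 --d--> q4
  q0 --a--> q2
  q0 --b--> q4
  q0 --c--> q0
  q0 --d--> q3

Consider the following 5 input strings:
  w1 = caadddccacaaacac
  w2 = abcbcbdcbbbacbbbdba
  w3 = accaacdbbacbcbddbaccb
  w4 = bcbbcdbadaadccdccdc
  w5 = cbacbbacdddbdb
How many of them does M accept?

w1: Trace: q4 -c-> q4 -a-> q0 -a-> q2 -d-> q2 -d-> q2 -d-> q2 -c-> q3 -c-> q0 -a-> q2 -c-> q3 -a-> q1 -a-> q3 -a-> q1 -c-> q2 -a-> q0 -c-> q0  → end q0, accepted
w2: Trace: q4 -a-> q0 -b-> q4 -c-> q4 -b-> q3 -c-> q0 -b-> q4 -d-> q4 -c-> q4 -b-> q3 -b-> q0 -b-> q4 -a-> q0 -c-> q0 -b-> q4 -b-> q3 -b-> q0 -d-> q3 -b-> q0 -a-> q2  → end q2, accepted
w3: Trace: q4 -a-> q0 -c-> q0 -c-> q0 -a-> q2 -a-> q0 -c-> q0 -d-> q3 -b-> q0 -b-> q4 -a-> q0 -c-> q0 -b-> q4 -c-> q4 -b-> q3 -d-> q2 -d-> q2 -b-> q1 -a-> q3 -c-> q0 -c-> q0 -b-> q4  → end q4, rejected
w4: Trace: q4 -b-> q3 -c-> q0 -b-> q4 -b-> q3 -c-> q0 -d-> q3 -b-> q0 -a-> q2 -d-> q2 -a-> q0 -a-> q2 -d-> q2 -c-> q3 -c-> q0 -d-> q3 -c-> q0 -c-> q0 -d-> q3 -c-> q0  → end q0, accepted
w5: Trace: q4 -c-> q4 -b-> q3 -a-> q1 -c-> q2 -b-> q1 -b-> q3 -a-> q1 -c-> q2 -d-> q2 -d-> q2 -d-> q2 -b-> q1 -d-> q4 -b-> q3  → end q3, accepted

4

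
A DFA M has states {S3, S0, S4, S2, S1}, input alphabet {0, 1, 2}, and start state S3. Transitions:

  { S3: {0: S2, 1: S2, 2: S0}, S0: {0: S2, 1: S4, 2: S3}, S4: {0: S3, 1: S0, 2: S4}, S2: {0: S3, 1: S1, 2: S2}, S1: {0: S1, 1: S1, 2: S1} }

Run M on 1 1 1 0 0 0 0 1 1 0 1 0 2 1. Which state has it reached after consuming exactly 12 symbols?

Trace: S3 -1-> S2 -1-> S1 -1-> S1 -0-> S1 -0-> S1 -0-> S1 -0-> S1 -1-> S1 -1-> S1 -0-> S1 -1-> S1 -0-> S1
After 12 symbols: S1.

S1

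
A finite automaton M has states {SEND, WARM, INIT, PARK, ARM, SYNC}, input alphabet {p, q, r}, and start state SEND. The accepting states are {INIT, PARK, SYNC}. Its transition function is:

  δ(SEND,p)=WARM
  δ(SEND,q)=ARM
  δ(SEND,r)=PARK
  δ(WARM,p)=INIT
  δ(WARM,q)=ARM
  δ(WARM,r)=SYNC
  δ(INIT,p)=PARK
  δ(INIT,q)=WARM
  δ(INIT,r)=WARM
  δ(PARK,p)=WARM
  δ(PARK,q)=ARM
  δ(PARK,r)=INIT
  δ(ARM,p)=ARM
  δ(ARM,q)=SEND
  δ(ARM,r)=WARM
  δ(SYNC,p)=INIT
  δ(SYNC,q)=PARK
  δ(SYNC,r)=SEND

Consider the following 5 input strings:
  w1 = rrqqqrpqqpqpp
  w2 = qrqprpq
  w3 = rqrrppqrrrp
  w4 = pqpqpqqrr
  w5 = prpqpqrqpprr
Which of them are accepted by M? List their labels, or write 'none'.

w1: SEND → PARK → INIT → WARM → ARM → SEND → PARK → WARM → ARM → SEND → WARM → ARM → ARM → ARM  → end ARM, rejected
w2: SEND → ARM → WARM → ARM → ARM → WARM → INIT → WARM  → end WARM, rejected
w3: SEND → PARK → ARM → WARM → SYNC → INIT → PARK → ARM → WARM → SYNC → SEND → WARM  → end WARM, rejected
w4: SEND → WARM → ARM → ARM → SEND → WARM → ARM → SEND → PARK → INIT  → end INIT, accepted
w5: SEND → WARM → SYNC → INIT → WARM → INIT → WARM → SYNC → PARK → WARM → INIT → WARM → SYNC  → end SYNC, accepted

w4, w5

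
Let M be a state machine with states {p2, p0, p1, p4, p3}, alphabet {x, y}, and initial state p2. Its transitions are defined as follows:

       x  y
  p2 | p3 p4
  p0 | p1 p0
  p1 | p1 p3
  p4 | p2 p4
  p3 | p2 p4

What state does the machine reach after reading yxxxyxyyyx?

p2 → p4 → p2 → p3 → p2 → p4 → p2 → p4 → p4 → p4 → p2

p2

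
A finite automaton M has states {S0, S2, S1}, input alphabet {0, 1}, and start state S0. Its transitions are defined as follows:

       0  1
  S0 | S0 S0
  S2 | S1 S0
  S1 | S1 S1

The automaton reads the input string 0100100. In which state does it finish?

S0

Trace: S0 -0-> S0 -1-> S0 -0-> S0 -0-> S0 -1-> S0 -0-> S0 -0-> S0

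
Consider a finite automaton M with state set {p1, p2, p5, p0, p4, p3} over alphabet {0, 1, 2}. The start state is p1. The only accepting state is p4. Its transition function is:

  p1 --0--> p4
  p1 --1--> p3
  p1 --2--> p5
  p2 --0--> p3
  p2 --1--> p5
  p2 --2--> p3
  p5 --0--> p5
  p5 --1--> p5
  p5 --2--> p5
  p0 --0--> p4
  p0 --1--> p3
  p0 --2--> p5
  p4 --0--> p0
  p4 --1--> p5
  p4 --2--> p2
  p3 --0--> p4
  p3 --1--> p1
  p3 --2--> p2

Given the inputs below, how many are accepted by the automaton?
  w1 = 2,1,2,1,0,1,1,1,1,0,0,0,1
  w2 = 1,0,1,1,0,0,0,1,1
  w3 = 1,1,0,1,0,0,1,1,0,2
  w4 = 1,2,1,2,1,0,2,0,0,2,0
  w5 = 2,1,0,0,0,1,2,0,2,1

w1: Trace: p1 -2-> p5 -1-> p5 -2-> p5 -1-> p5 -0-> p5 -1-> p5 -1-> p5 -1-> p5 -1-> p5 -0-> p5 -0-> p5 -0-> p5 -1-> p5  → end p5, rejected
w2: Trace: p1 -1-> p3 -0-> p4 -1-> p5 -1-> p5 -0-> p5 -0-> p5 -0-> p5 -1-> p5 -1-> p5  → end p5, rejected
w3: Trace: p1 -1-> p3 -1-> p1 -0-> p4 -1-> p5 -0-> p5 -0-> p5 -1-> p5 -1-> p5 -0-> p5 -2-> p5  → end p5, rejected
w4: Trace: p1 -1-> p3 -2-> p2 -1-> p5 -2-> p5 -1-> p5 -0-> p5 -2-> p5 -0-> p5 -0-> p5 -2-> p5 -0-> p5  → end p5, rejected
w5: Trace: p1 -2-> p5 -1-> p5 -0-> p5 -0-> p5 -0-> p5 -1-> p5 -2-> p5 -0-> p5 -2-> p5 -1-> p5  → end p5, rejected

0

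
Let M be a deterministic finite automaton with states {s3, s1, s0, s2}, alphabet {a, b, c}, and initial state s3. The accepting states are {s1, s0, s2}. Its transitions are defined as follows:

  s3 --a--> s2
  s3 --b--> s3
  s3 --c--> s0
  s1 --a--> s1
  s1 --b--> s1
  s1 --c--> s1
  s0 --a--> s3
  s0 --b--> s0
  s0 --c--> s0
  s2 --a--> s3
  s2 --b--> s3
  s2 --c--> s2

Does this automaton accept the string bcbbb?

start at s3
read 'b': s3 → s3
read 'c': s3 → s0
read 'b': s0 → s0
read 'b': s0 → s0
read 'b': s0 → s0
End state s0 is accepting.

Yes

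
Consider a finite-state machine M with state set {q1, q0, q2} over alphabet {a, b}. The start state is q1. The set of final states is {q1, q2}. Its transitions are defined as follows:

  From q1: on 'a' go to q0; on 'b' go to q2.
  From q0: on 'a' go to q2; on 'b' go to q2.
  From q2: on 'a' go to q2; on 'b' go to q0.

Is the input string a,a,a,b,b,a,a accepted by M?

Trace: q1 -a-> q0 -a-> q2 -a-> q2 -b-> q0 -b-> q2 -a-> q2 -a-> q2
End state q2 is accepting.

Yes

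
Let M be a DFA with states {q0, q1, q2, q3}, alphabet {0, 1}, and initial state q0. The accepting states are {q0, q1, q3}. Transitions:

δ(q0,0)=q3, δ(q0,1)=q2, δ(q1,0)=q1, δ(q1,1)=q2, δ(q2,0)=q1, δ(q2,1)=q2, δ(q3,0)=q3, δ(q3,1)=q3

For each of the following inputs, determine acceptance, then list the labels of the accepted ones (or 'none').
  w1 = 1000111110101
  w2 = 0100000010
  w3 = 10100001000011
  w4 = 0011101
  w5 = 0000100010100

w1: q0 → q2 → q1 → q1 → q1 → q2 → q2 → q2 → q2 → q2 → q1 → q2 → q1 → q2  → end q2, rejected
w2: q0 → q3 → q3 → q3 → q3 → q3 → q3 → q3 → q3 → q3 → q3  → end q3, accepted
w3: q0 → q2 → q1 → q2 → q1 → q1 → q1 → q1 → q2 → q1 → q1 → q1 → q1 → q2 → q2  → end q2, rejected
w4: q0 → q3 → q3 → q3 → q3 → q3 → q3 → q3  → end q3, accepted
w5: q0 → q3 → q3 → q3 → q3 → q3 → q3 → q3 → q3 → q3 → q3 → q3 → q3 → q3  → end q3, accepted

w2, w4, w5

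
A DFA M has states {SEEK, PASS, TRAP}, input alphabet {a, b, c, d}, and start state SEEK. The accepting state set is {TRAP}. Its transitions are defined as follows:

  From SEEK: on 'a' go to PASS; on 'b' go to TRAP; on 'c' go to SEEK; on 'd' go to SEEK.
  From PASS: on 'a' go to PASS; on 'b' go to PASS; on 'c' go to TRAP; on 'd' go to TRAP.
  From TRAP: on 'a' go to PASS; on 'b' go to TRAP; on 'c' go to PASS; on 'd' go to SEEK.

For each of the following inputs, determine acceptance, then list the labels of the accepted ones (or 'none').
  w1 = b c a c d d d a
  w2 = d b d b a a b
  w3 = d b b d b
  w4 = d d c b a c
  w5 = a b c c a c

w1: SEEK → TRAP → PASS → PASS → TRAP → SEEK → SEEK → SEEK → PASS  → end PASS, rejected
w2: SEEK → SEEK → TRAP → SEEK → TRAP → PASS → PASS → PASS  → end PASS, rejected
w3: SEEK → SEEK → TRAP → TRAP → SEEK → TRAP  → end TRAP, accepted
w4: SEEK → SEEK → SEEK → SEEK → TRAP → PASS → TRAP  → end TRAP, accepted
w5: SEEK → PASS → PASS → TRAP → PASS → PASS → TRAP  → end TRAP, accepted

w3, w4, w5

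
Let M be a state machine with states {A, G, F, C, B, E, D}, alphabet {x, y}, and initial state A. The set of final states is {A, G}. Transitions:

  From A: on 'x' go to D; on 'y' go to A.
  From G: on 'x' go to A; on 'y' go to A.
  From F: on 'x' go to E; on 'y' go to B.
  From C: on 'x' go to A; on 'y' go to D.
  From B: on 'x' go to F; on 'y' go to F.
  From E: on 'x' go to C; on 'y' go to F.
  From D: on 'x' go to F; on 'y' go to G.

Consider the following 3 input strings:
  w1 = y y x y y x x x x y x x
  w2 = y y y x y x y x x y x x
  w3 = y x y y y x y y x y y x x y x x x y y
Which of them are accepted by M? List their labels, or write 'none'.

w1: A → A → A → D → G → A → D → F → E → C → D → F → E  → end E, rejected
w2: A → A → A → A → D → G → A → A → D → F → B → F → E  → end E, rejected
w3: A → A → D → G → A → A → D → G → A → D → G → A → D → F → B → F → E → C → D → G  → end G, accepted

w3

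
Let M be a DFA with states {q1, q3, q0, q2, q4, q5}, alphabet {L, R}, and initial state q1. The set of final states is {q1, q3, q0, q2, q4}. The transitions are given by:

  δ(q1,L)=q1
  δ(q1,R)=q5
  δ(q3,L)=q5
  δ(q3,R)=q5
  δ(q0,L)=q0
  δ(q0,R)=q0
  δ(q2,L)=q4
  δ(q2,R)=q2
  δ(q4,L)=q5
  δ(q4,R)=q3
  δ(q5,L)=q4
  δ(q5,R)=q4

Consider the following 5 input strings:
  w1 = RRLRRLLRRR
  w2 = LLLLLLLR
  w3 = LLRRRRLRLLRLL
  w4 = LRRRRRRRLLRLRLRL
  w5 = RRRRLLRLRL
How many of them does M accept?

w1:
  start at q1
  read 'R': q1 → q5
  read 'R': q5 → q4
  read 'L': q4 → q5
  read 'R': q5 → q4
  read 'R': q4 → q3
  read 'L': q3 → q5
  read 'L': q5 → q4
  read 'R': q4 → q3
  read 'R': q3 → q5
  read 'R': q5 → q4
  end q4, accepted
w2:
  start at q1
  read 'L': q1 → q1
  read 'L': q1 → q1
  read 'L': q1 → q1
  read 'L': q1 → q1
  read 'L': q1 → q1
  read 'L': q1 → q1
  read 'L': q1 → q1
  read 'R': q1 → q5
  end q5, rejected
w3:
  start at q1
  read 'L': q1 → q1
  read 'L': q1 → q1
  read 'R': q1 → q5
  read 'R': q5 → q4
  read 'R': q4 → q3
  read 'R': q3 → q5
  read 'L': q5 → q4
  read 'R': q4 → q3
  read 'L': q3 → q5
  read 'L': q5 → q4
  read 'R': q4 → q3
  read 'L': q3 → q5
  read 'L': q5 → q4
  end q4, accepted
w4:
  start at q1
  read 'L': q1 → q1
  read 'R': q1 → q5
  read 'R': q5 → q4
  read 'R': q4 → q3
  read 'R': q3 → q5
  read 'R': q5 → q4
  read 'R': q4 → q3
  read 'R': q3 → q5
  read 'L': q5 → q4
  read 'L': q4 → q5
  read 'R': q5 → q4
  read 'L': q4 → q5
  read 'R': q5 → q4
  read 'L': q4 → q5
  read 'R': q5 → q4
  read 'L': q4 → q5
  end q5, rejected
w5:
  start at q1
  read 'R': q1 → q5
  read 'R': q5 → q4
  read 'R': q4 → q3
  read 'R': q3 → q5
  read 'L': q5 → q4
  read 'L': q4 → q5
  read 'R': q5 → q4
  read 'L': q4 → q5
  read 'R': q5 → q4
  read 'L': q4 → q5
  end q5, rejected

2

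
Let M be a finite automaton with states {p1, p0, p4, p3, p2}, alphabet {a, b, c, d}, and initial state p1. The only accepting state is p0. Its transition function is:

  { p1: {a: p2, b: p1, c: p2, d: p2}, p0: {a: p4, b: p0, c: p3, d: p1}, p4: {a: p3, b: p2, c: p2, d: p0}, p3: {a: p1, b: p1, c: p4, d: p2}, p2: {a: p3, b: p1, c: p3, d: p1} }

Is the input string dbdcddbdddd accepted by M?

No

p1 → p2 → p1 → p2 → p3 → p2 → p1 → p1 → p2 → p1 → p2 → p1
End state p1 is not accepting.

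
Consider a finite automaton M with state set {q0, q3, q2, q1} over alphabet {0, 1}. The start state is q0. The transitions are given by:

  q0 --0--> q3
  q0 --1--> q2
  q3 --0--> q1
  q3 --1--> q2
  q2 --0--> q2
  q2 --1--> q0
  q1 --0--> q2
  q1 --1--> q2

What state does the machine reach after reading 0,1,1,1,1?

q0

q0 → q3 → q2 → q0 → q2 → q0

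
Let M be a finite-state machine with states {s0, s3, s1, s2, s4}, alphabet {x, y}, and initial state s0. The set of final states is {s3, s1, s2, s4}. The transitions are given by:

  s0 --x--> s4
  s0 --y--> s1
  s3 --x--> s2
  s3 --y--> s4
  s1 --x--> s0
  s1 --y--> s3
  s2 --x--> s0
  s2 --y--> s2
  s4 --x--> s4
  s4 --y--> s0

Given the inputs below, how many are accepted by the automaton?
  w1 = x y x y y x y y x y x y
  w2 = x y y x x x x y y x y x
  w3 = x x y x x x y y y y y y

w1: Trace: s0 -x-> s4 -y-> s0 -x-> s4 -y-> s0 -y-> s1 -x-> s0 -y-> s1 -y-> s3 -x-> s2 -y-> s2 -x-> s0 -y-> s1  → end s1, accepted
w2: Trace: s0 -x-> s4 -y-> s0 -y-> s1 -x-> s0 -x-> s4 -x-> s4 -x-> s4 -y-> s0 -y-> s1 -x-> s0 -y-> s1 -x-> s0  → end s0, rejected
w3: Trace: s0 -x-> s4 -x-> s4 -y-> s0 -x-> s4 -x-> s4 -x-> s4 -y-> s0 -y-> s1 -y-> s3 -y-> s4 -y-> s0 -y-> s1  → end s1, accepted

2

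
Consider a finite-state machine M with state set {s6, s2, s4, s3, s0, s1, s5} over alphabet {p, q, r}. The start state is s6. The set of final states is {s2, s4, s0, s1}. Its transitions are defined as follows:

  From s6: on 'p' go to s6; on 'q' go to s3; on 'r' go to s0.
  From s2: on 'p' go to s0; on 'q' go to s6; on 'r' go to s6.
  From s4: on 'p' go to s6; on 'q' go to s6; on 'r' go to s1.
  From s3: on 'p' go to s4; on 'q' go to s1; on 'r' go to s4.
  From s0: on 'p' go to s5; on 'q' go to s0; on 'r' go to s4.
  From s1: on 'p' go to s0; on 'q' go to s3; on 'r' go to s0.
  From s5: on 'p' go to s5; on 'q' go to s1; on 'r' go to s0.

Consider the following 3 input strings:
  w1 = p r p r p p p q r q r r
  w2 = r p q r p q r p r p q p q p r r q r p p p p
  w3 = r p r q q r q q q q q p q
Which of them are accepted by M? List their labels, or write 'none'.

w1, w3

w1: s6 → s6 → s0 → s5 → s0 → s5 → s5 → s5 → s1 → s0 → s0 → s4 → s1  → end s1, accepted
w2: s6 → s0 → s5 → s1 → s0 → s5 → s1 → s0 → s5 → s0 → s5 → s1 → s0 → s0 → s5 → s0 → s4 → s6 → s0 → s5 → s5 → s5 → s5  → end s5, rejected
w3: s6 → s0 → s5 → s0 → s0 → s0 → s4 → s6 → s3 → s1 → s3 → s1 → s0 → s0  → end s0, accepted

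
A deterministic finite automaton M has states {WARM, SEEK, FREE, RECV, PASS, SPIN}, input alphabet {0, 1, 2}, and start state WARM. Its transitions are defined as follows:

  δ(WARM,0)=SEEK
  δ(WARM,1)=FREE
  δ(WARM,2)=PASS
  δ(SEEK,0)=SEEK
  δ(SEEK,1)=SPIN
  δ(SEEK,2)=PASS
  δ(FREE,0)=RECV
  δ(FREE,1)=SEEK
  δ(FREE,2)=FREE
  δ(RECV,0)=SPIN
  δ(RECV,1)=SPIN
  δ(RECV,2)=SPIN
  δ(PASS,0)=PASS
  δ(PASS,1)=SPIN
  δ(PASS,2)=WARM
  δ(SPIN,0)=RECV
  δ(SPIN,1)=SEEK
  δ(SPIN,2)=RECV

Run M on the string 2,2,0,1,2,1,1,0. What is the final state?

SEEK

Trace: WARM -2-> PASS -2-> WARM -0-> SEEK -1-> SPIN -2-> RECV -1-> SPIN -1-> SEEK -0-> SEEK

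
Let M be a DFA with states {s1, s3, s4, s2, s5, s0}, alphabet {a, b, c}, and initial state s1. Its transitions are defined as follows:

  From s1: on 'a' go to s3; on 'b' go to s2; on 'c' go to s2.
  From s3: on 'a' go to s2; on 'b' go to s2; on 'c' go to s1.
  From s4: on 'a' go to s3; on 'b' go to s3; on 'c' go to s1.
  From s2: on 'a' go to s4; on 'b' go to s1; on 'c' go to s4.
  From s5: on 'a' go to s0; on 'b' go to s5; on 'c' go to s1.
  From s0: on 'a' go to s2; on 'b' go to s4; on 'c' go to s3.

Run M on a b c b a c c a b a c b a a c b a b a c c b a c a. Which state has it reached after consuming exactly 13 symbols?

start at s1
read 'a': s1 → s3
read 'b': s3 → s2
read 'c': s2 → s4
read 'b': s4 → s3
read 'a': s3 → s2
read 'c': s2 → s4
read 'c': s4 → s1
read 'a': s1 → s3
read 'b': s3 → s2
read 'a': s2 → s4
read 'c': s4 → s1
read 'b': s1 → s2
read 'a': s2 → s4
After 13 symbols: s4.

s4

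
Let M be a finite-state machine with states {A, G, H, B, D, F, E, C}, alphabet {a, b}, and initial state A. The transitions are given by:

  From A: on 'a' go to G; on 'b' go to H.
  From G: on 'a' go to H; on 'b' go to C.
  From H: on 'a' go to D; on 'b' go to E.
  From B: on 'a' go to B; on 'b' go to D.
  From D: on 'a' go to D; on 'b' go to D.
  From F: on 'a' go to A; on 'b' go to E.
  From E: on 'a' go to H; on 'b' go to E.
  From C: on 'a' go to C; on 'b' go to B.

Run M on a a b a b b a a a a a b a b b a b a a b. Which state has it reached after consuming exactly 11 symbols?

D

Trace: A -a-> G -a-> H -b-> E -a-> H -b-> E -b-> E -a-> H -a-> D -a-> D -a-> D -a-> D
After 11 symbols: D.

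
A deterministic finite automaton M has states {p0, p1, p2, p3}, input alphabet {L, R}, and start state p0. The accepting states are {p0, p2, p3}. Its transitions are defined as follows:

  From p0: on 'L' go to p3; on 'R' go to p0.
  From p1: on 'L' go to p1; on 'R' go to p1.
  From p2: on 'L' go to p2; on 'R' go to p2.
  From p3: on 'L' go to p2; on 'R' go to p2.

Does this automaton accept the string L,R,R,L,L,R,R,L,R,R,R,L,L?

p0 → p3 → p2 → p2 → p2 → p2 → p2 → p2 → p2 → p2 → p2 → p2 → p2 → p2
End state p2 is accepting.

Yes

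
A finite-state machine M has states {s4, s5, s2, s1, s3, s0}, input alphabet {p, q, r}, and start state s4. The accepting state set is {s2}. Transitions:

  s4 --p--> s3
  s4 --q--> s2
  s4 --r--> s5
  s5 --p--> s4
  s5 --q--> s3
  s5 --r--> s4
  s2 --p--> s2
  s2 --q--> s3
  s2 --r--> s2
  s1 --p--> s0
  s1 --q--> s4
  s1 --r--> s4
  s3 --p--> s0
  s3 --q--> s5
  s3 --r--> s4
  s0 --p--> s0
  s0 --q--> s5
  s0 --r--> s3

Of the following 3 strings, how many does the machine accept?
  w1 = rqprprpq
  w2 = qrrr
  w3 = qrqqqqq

1

w1:
  start at s4
  read 'r': s4 → s5
  read 'q': s5 → s3
  read 'p': s3 → s0
  read 'r': s0 → s3
  read 'p': s3 → s0
  read 'r': s0 → s3
  read 'p': s3 → s0
  read 'q': s0 → s5
  end s5, rejected
w2:
  start at s4
  read 'q': s4 → s2
  read 'r': s2 → s2
  read 'r': s2 → s2
  read 'r': s2 → s2
  end s2, accepted
w3:
  start at s4
  read 'q': s4 → s2
  read 'r': s2 → s2
  read 'q': s2 → s3
  read 'q': s3 → s5
  read 'q': s5 → s3
  read 'q': s3 → s5
  read 'q': s5 → s3
  end s3, rejected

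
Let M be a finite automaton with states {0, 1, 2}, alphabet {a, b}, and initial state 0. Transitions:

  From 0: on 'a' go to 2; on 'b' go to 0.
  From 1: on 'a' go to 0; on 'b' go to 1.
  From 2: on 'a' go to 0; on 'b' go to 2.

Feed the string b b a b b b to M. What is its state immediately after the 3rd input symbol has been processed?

Trace: 0 -b-> 0 -b-> 0 -a-> 2
After 3 symbols: 2.

2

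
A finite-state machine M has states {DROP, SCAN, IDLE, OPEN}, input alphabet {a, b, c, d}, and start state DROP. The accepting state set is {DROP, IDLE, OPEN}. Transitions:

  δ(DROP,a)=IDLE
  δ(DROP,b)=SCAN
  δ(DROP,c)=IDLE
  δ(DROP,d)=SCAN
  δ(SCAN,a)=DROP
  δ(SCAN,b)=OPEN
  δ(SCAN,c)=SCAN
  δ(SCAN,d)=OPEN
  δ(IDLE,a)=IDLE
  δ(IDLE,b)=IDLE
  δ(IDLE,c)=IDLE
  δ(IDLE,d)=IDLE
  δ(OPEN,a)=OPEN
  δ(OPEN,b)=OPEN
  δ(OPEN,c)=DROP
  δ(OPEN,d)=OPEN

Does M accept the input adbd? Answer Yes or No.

Yes

Trace: DROP -a-> IDLE -d-> IDLE -b-> IDLE -d-> IDLE
End state IDLE is accepting.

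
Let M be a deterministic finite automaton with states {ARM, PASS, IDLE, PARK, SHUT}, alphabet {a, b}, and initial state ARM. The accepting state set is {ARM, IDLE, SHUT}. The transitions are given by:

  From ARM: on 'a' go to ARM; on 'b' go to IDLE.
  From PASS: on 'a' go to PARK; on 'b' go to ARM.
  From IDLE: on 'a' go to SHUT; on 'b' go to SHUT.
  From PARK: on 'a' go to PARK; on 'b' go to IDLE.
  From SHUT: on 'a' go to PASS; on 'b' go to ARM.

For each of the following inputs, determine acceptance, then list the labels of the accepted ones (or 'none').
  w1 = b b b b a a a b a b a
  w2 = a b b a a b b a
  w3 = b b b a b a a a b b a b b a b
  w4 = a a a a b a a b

w1: Trace: ARM -b-> IDLE -b-> SHUT -b-> ARM -b-> IDLE -a-> SHUT -a-> PASS -a-> PARK -b-> IDLE -a-> SHUT -b-> ARM -a-> ARM  → end ARM, accepted
w2: Trace: ARM -a-> ARM -b-> IDLE -b-> SHUT -a-> PASS -a-> PARK -b-> IDLE -b-> SHUT -a-> PASS  → end PASS, rejected
w3: Trace: ARM -b-> IDLE -b-> SHUT -b-> ARM -a-> ARM -b-> IDLE -a-> SHUT -a-> PASS -a-> PARK -b-> IDLE -b-> SHUT -a-> PASS -b-> ARM -b-> IDLE -a-> SHUT -b-> ARM  → end ARM, accepted
w4: Trace: ARM -a-> ARM -a-> ARM -a-> ARM -a-> ARM -b-> IDLE -a-> SHUT -a-> PASS -b-> ARM  → end ARM, accepted

w1, w3, w4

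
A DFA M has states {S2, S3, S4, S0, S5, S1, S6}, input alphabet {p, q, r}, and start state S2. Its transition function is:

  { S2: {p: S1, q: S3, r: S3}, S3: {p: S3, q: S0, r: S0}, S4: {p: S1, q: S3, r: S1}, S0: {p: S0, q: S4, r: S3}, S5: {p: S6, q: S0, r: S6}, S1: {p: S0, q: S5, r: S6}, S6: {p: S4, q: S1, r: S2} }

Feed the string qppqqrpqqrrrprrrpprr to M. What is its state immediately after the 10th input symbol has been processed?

S0

S2 → S3 → S3 → S3 → S0 → S4 → S1 → S0 → S4 → S3 → S0
After 10 symbols: S0.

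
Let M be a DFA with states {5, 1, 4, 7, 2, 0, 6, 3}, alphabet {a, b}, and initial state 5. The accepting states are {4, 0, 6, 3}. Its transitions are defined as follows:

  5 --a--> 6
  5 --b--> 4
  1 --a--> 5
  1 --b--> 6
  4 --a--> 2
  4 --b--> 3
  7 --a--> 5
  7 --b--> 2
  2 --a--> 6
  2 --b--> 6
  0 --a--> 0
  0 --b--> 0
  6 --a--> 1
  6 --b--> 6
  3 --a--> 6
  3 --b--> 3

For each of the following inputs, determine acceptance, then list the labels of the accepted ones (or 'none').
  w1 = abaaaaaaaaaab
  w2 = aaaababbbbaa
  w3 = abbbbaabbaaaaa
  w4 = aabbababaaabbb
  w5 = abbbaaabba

w1:
  start at 5
  read 'a': 5 → 6
  read 'b': 6 → 6
  read 'a': 6 → 1
  read 'a': 1 → 5
  read 'a': 5 → 6
  read 'a': 6 → 1
  read 'a': 1 → 5
  read 'a': 5 → 6
  read 'a': 6 → 1
  read 'a': 1 → 5
  read 'a': 5 → 6
  read 'a': 6 → 1
  read 'b': 1 → 6
  end 6, accepted
w2:
  start at 5
  read 'a': 5 → 6
  read 'a': 6 → 1
  read 'a': 1 → 5
  read 'a': 5 → 6
  read 'b': 6 → 6
  read 'a': 6 → 1
  read 'b': 1 → 6
  read 'b': 6 → 6
  read 'b': 6 → 6
  read 'b': 6 → 6
  read 'a': 6 → 1
  read 'a': 1 → 5
  end 5, rejected
w3:
  start at 5
  read 'a': 5 → 6
  read 'b': 6 → 6
  read 'b': 6 → 6
  read 'b': 6 → 6
  read 'b': 6 → 6
  read 'a': 6 → 1
  read 'a': 1 → 5
  read 'b': 5 → 4
  read 'b': 4 → 3
  read 'a': 3 → 6
  read 'a': 6 → 1
  read 'a': 1 → 5
  read 'a': 5 → 6
  read 'a': 6 → 1
  end 1, rejected
w4:
  start at 5
  read 'a': 5 → 6
  read 'a': 6 → 1
  read 'b': 1 → 6
  read 'b': 6 → 6
  read 'a': 6 → 1
  read 'b': 1 → 6
  read 'a': 6 → 1
  read 'b': 1 → 6
  read 'a': 6 → 1
  read 'a': 1 → 5
  read 'a': 5 → 6
  read 'b': 6 → 6
  read 'b': 6 → 6
  read 'b': 6 → 6
  end 6, accepted
w5:
  start at 5
  read 'a': 5 → 6
  read 'b': 6 → 6
  read 'b': 6 → 6
  read 'b': 6 → 6
  read 'a': 6 → 1
  read 'a': 1 → 5
  read 'a': 5 → 6
  read 'b': 6 → 6
  read 'b': 6 → 6
  read 'a': 6 → 1
  end 1, rejected

w1, w4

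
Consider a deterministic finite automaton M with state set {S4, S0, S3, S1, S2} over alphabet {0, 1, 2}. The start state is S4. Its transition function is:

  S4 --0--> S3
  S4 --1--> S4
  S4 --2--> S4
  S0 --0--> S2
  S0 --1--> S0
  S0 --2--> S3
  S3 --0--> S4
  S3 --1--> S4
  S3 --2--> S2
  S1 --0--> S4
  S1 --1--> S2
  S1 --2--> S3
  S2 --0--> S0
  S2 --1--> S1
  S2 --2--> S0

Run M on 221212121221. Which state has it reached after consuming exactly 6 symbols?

S4 → S4 → S4 → S4 → S4 → S4 → S4
After 6 symbols: S4.

S4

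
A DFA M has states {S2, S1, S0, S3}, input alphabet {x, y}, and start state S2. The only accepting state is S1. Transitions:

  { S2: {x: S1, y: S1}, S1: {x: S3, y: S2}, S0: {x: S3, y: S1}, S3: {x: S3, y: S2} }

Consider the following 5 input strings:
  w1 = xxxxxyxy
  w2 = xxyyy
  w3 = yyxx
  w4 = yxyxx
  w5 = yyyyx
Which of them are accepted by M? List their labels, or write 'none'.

w1: S2 → S1 → S3 → S3 → S3 → S3 → S2 → S1 → S2  → end S2, rejected
w2: S2 → S1 → S3 → S2 → S1 → S2  → end S2, rejected
w3: S2 → S1 → S2 → S1 → S3  → end S3, rejected
w4: S2 → S1 → S3 → S2 → S1 → S3  → end S3, rejected
w5: S2 → S1 → S2 → S1 → S2 → S1  → end S1, accepted

w5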